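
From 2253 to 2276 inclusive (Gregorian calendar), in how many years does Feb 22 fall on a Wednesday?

Track Feb 22's weekday year by year (advancing +1, or +2 across a Feb 29):
  2253: Tue  2254: Wed (+1) ✓  2255: Thu (+1)  2256: Fri (+1)  2257: Sun (+2)
  2258: Mon (+1)  2259: Tue (+1)  2260: Wed (+1) ✓  2261: Fri (+2)  2262: Sat (+1)
  2263: Sun (+1)  2264: Mon (+1)  2265: Wed (+2) ✓  2266: Thu (+1)  2267: Fri (+1)
  2268: Sat (+1)  2269: Mon (+2)  2270: Tue (+1)  2271: Wed (+1) ✓  2272: Thu (+1)
  2273: Sat (+2)  2274: Sun (+1)  2275: Mon (+1)  2276: Tue (+1)
Wednesday years: 2254, 2260, 2265, 2271 — 4 in total.

4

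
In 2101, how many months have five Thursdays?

A month of length L has five Thursdays iff its first Thursday is on day ≤ L−28 (so day 1–3 in a 31-day month, 1–2 in a 30-day month, day 1 in a leap February).
Checking each month of 2101: Jan starts Sat (31d); Feb starts Tue (28d); Mar starts Tue (31d) ✓; Apr starts Fri (30d); May starts Sun (31d); Jun starts Wed (30d) ✓; Jul starts Fri (31d); Aug starts Mon (31d); Sep starts Thu (30d) ✓; Oct starts Sat (31d); Nov starts Tue (30d); Dec starts Thu (31d) ✓.
Five-Thursday months: March, June, September, December → 4.

4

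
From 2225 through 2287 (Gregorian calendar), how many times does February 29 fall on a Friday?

Leap years in 2225–2287: 15 of them.
Feb 29 weekday advances by 5 (mod 7) from one leap year to the next four years later (or differs when a century non-leap intervenes).
Leap-day weekdays: 2228:Fri✓ 2232:Wed 2236:Mon 2240:Sat 2244:Thu 2248:Tue 2252:Sun 2256:Fri✓ 2260:Wed 2264:Mon 2268:Sat 2272:Thu 2276:Tue 2280:Sun 2284:Fri✓
Friday: 2228, 2256, 2284 → 3.

3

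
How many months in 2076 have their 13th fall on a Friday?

Check the 13th of each month of 2076: Jan 13: Mon, Feb 13: Thu, Mar 13: Fri, Apr 13: Mon, May 13: Wed, Jun 13: Sat, Jul 13: Mon, Aug 13: Thu, Sep 13: Sun, Oct 13: Tue, Nov 13: Fri, Dec 13: Sun.
Friday occurs in March, November — 2 months.

2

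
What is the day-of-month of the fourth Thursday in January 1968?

January 1, 1968 is a Monday, so the first Thursday is the 4th.
The fourth Thursday is 4 + 21 = 25.

25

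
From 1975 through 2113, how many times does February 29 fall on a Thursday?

4

Leap years in 1975–2113: 34 of them.
Feb 29 weekday advances by 5 (mod 7) from one leap year to the next four years later (or differs when a century non-leap intervenes).
Leap-day weekdays: 1976:Sun 1980:Fri 1984:Wed 1988:Mon 1992:Sat 1996:Thu✓ 2000:Tue 2004:Sun 2008:Fri 2012:Wed 2016:Mon 2020:Sat 2024:Thu✓ …(8 more)… 2060:Sun 2064:Fri 2068:Wed 2072:Mon 2076:Sat 2080:Thu✓ 2084:Tue 2088:Sun 2092:Fri 2096:Wed 2104:Fri 2108:Wed 2112:Mon
Thursday: 1996, 2024, 2052, 2080 → 4.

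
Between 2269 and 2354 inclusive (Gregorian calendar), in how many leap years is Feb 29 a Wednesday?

2

Leap years in 2269–2354: 20 of them.
Feb 29 weekday advances by 5 (mod 7) from one leap year to the next four years later (or differs when a century non-leap intervenes).
Leap-day weekdays: 2272:Thu 2276:Tue 2280:Sun 2284:Fri 2288:Wed✓ 2292:Mon 2296:Sat 2304:Mon 2308:Sat 2312:Thu 2316:Tue 2320:Sun 2324:Fri 2328:Wed✓ 2332:Mon 2336:Sat 2340:Thu 2344:Tue 2348:Sun 2352:Fri
Wednesday: 2288, 2328 → 2.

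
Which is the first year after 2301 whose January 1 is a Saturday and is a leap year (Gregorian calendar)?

Jan 1 advances by 2 weekdays after a leap year and by 1 after a common year.
2301: Jan 1 is Tuesday.
2302: Wednesday
2303: Thursday
2304: Friday (leap)
2305: Sunday
2306: Monday
2307: Tuesday
2308: Wednesday (leap)
2309: Friday
2310: Saturday
2311: Sunday
2312: Monday (leap)
2313: Wednesday
2314: Thursday
2315: Friday
2316: Saturday (leap)
2316 begins on a Saturday and is a leap year.

2316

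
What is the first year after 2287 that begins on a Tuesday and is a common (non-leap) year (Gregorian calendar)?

Jan 1 advances by 2 weekdays after a leap year and by 1 after a common year.
2287: Jan 1 is Saturday.
2288: Sunday (leap)
2289: Tuesday
2289 begins on a Tuesday and is a common year.

2289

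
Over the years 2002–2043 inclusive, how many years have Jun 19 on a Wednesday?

6

Track Jun 19's weekday year by year (advancing +1, or +2 across a Feb 29):
  2002: Wed ✓  2003: Thu (+1)  2004: Sat (+2)  2005: Sun (+1)  2006: Mon (+1)
  2007: Tue (+1)  2008: Thu (+2)  2009: Fri (+1)  2010: Sat (+1)  2011: Sun (+1)
  2012: Tue (+2)  2013: Wed (+1) ✓  2014: Thu (+1)  2015: Fri (+1)  … (14 more years) …
  2030: Wed (+1) ✓  2031: Thu (+1)  2032: Sat (+2)  2033: Sun (+1)  2034: Mon (+1)
  2035: Tue (+1)  2036: Thu (+2)  2037: Fri (+1)  2038: Sat (+1)  2039: Sun (+1)
  2040: Tue (+2)  2041: Wed (+1) ✓  2042: Thu (+1)  2043: Fri (+1)
Wednesday years: 2002, 2013, 2019, 2024, 2030, 2041 — 6 in total.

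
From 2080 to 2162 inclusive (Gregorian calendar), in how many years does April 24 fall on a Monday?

11

Track April 24's weekday year by year (advancing +1, or +2 across a Feb 29):
  2080: Wed  2081: Thu (+1)  2082: Fri (+1)  2083: Sat (+1)  2084: Mon (+2) ✓
  2085: Tue (+1)  2086: Wed (+1)  2087: Thu (+1)  2088: Sat (+2)  2089: Sun (+1)
  2090: Mon (+1) ✓  2091: Tue (+1)  2092: Thu (+2)  2093: Fri (+1)  … (55 more years) …
  2149: Thu (+1)  2150: Fri (+1)  2151: Sat (+1)  2152: Mon (+2) ✓  2153: Tue (+1)
  2154: Wed (+1)  2155: Thu (+1)  2156: Sat (+2)  2157: Sun (+1)  2158: Mon (+1) ✓
  2159: Tue (+1)  2160: Thu (+2)  2161: Fri (+1)  2162: Sat (+1)
Monday years: 2084, 2090, 2102, 2113, 2119, 2124, 2130, 2141, 2147, 2152, 2158 — 11 in total.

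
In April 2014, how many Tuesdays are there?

5

April 2014 has 30 days and begins on Tuesday.
The first Tuesday is April 1.
Tuesdays fall on 1, 8, 15, 22, 29 — that's 5.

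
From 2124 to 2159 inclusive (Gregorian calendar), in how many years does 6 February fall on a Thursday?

5

Track 6 February's weekday year by year (advancing +1, or +2 across a Feb 29):
  2124: Sun  2125: Tue (+2)  2126: Wed (+1)  2127: Thu (+1) ✓  2128: Fri (+1)
  2129: Sun (+2)  2130: Mon (+1)  2131: Tue (+1)  2132: Wed (+1)  2133: Fri (+2)
  2134: Sat (+1)  2135: Sun (+1)  2136: Mon (+1)  2137: Wed (+2)  … (8 more years) …
  2146: Sun (+1)  2147: Mon (+1)  2148: Tue (+1)  2149: Thu (+2) ✓  2150: Fri (+1)
  2151: Sat (+1)  2152: Sun (+1)  2153: Tue (+2)  2154: Wed (+1)  2155: Thu (+1) ✓
  2156: Fri (+1)  2157: Sun (+2)  2158: Mon (+1)  2159: Tue (+1)
Thursday years: 2127, 2138, 2144, 2149, 2155 — 5 in total.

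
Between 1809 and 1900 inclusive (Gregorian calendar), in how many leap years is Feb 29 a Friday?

3

Leap years in 1809–1900: 22 of them.
Feb 29 weekday advances by 5 (mod 7) from one leap year to the next four years later (or differs when a century non-leap intervenes).
Leap-day weekdays: 1812:Sat 1816:Thu 1820:Tue 1824:Sun 1828:Fri✓ 1832:Wed 1836:Mon 1840:Sat 1844:Thu 1848:Tue 1852:Sun 1856:Fri✓ 1860:Wed 1864:Mon 1868:Sat 1872:Thu 1876:Tue 1880:Sun 1884:Fri✓ 1888:Wed 1892:Mon 1896:Sat
Friday: 1828, 1856, 1884 → 3.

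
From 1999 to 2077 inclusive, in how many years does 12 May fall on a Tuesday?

Track 12 May's weekday year by year (advancing +1, or +2 across a Feb 29):
  1999: Wed  2000: Fri (+2)  2001: Sat (+1)  2002: Sun (+1)  2003: Mon (+1)
  2004: Wed (+2)  2005: Thu (+1)  2006: Fri (+1)  2007: Sat (+1)  2008: Mon (+2)
  2009: Tue (+1) ✓  2010: Wed (+1)  2011: Thu (+1)  2012: Sat (+2)  … (51 more years) …
  2064: Mon (+2)  2065: Tue (+1) ✓  2066: Wed (+1)  2067: Thu (+1)  2068: Sat (+2)
  2069: Sun (+1)  2070: Mon (+1)  2071: Tue (+1) ✓  2072: Thu (+2)  2073: Fri (+1)
  2074: Sat (+1)  2075: Sun (+1)  2076: Tue (+2) ✓  2077: Wed (+1)
Tuesday years: 2009, 2015, 2020, 2026, 2037, 2043, 2048, 2054, 2065, 2071, 2076 — 11 in total.

11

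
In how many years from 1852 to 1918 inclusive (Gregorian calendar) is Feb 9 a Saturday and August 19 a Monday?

8

Check each year's weekday for Feb 9 and August 19:
  1852: Mon/Thu  1853: Wed/Fri  1854: Thu/Sat  1855: Fri/Sun  1856: Sat/Tue  1857: Mon/Wed  1858: Tue/Thu  1859: Wed/Fri  1860: Thu/Sun  1861: Sat/Mon ✓  1862: Sun/Tue  1863: Mon/Wed  1864: Tue/Fri  1865: Thu/Sat  …(39 more)…  1905: Thu/Sat  1906: Fri/Sun  1907: Sat/Mon ✓  1908: Sun/Wed  1909: Tue/Thu  1910: Wed/Fri  1911: Thu/Sat  1912: Fri/Mon  1913: Sun/Tue  1914: Mon/Wed  1915: Tue/Thu  1916: Wed/Sat  1917: Fri/Sun  1918: Sat/Mon ✓
Both conditions hold in: 1861, 1867, 1878, 1889, 1895, 1901, 1907, 1918 — 8.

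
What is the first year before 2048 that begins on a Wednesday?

Jan 1 advances by 2 weekdays after a leap year and by 1 after a common year.
2048: Jan 1 is Wednesday (leap).
2047: Tuesday
2046: Monday
2045: Sunday
2044: Friday (leap)
2043: Thursday
2042: Wednesday
2042 begins on a Wednesday

2042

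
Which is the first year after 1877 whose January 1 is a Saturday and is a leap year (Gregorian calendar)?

Jan 1 advances by 2 weekdays after a leap year and by 1 after a common year.
1877: Jan 1 is Monday.
1878: Tuesday
1879: Wednesday
1880: Thursday (leap)
1881: Saturday
1882: Sunday
1883: Monday
1884: Tuesday (leap)
1885: Thursday
1886: Friday
1887: Saturday
1888: Sunday (leap)
1889: Tuesday
1890: Wednesday
1891: Thursday
1892: Friday (leap)
1893: Sunday
1894: Monday
1895: Tuesday
1896: Wednesday (leap)
1897: Friday
1898: Saturday
1899: Sunday
1900: Monday
1901: Tuesday
1902: Wednesday
1903: Thursday
1904: Friday (leap)
1905: Sunday
1906: Monday
1907: Tuesday
1908: Wednesday (leap)
1909: Friday
1910: Saturday
1911: Sunday
1912: Monday (leap)
1913: Wednesday
1914: Thursday
1915: Friday
1916: Saturday (leap)
1916 begins on a Saturday and is a leap year.

1916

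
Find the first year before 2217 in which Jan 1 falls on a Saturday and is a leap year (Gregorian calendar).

2180

Jan 1 advances by 2 weekdays after a leap year and by 1 after a common year.
2217: Jan 1 is Wednesday.
2216: Monday (leap)
2215: Sunday
2214: Saturday
2213: Friday
2212: Wednesday (leap)
2211: Tuesday
2210: Monday
2209: Sunday
2208: Friday (leap)
2207: Thursday
2206: Wednesday
2205: Tuesday
2204: Sunday (leap)
2203: Saturday
2202: Friday
2201: Thursday
2200: Wednesday
2199: Tuesday
2198: Monday
2197: Sunday
2196: Friday (leap)
2195: Thursday
2194: Wednesday
2193: Tuesday
2192: Sunday (leap)
2191: Saturday
2190: Friday
2189: Thursday
2188: Tuesday (leap)
2187: Monday
2186: Sunday
2185: Saturday
2184: Thursday (leap)
2183: Wednesday
2182: Tuesday
2181: Monday
2180: Saturday (leap)
2180 begins on a Saturday and is a leap year.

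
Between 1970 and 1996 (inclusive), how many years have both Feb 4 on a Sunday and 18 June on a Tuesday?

Check each year's weekday for Feb 4 and 18 June:
  1970: Wed/Thu  1971: Thu/Fri  1972: Fri/Sun  1973: Sun/Mon  1974: Mon/Tue  1975: Tue/Wed  1976: Wed/Fri  1977: Fri/Sat  1978: Sat/Sun  1979: Sun/Mon  1980: Mon/Wed  1981: Wed/Thu  1982: Thu/Fri  1983: Fri/Sat  1984: Sat/Mon  1985: Mon/Tue  1986: Tue/Wed  1987: Wed/Thu  1988: Thu/Sat  1989: Sat/Sun  1990: Sun/Mon  1991: Mon/Tue  1992: Tue/Thu  1993: Thu/Fri  1994: Fri/Sat  1995: Sat/Sun  1996: Sun/Tue ✓
Both conditions hold in: 1996 — 1.

1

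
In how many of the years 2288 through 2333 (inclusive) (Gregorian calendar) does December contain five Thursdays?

December has 31 days; it has five Thursdays when Thursday falls among the first (month-length − 28) days — i.e. when December 1 is one of Thursday/Wednesday/Tuesday.
December 1 by year: 2288:Sat 2289:Sun 2290:Mon 2291:Tue✓ 2292:Thu✓ 2293:Fri 2294:Sat 2295:Sun 2296:Tue✓ 2297:Wed✓ 2298:Thu✓ 2299:Fri 2300:Sat 2301:Sun 2302:Mon …(16 more)… 2319:Mon 2320:Wed✓ 2321:Thu✓ 2322:Fri 2323:Sat 2324:Mon 2325:Tue✓ 2326:Wed✓ 2327:Thu✓ 2328:Sat 2329:Sun 2330:Mon 2331:Tue✓ 2332:Thu✓ 2333:Fri
Years with five Thursdays: 2291, 2292, 2296, 2297, 2298, 2303, 2304, 2308, 2309, 2310, 2314, 2315, 2320, 2321, 2325, 2326, 2327, 2331, 2332 → 19.

19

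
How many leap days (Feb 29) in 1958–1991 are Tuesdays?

Leap years in 1958–1991: 8 of them.
Feb 29 weekday advances by 5 (mod 7) from one leap year to the next four years later (or differs when a century non-leap intervenes).
Leap-day weekdays: 1960:Mon 1964:Sat 1968:Thu 1972:Tue✓ 1976:Sun 1980:Fri 1984:Wed 1988:Mon
Tuesday: 1972 → 1.

1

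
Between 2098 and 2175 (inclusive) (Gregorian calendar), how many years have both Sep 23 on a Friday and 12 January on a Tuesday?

Check each year's weekday for Sep 23 and 12 January:
  2098: Tue/Sun  2099: Wed/Mon  2100: Thu/Tue  2101: Fri/Wed  2102: Sat/Thu  2103: Sun/Fri  2104: Tue/Sat  2105: Wed/Mon  2106: Thu/Tue  2107: Fri/Wed  2108: Sun/Thu  2109: Mon/Sat  2110: Tue/Sun  2111: Wed/Mon  …(50 more)…  2162: Thu/Tue  2163: Fri/Wed  2164: Sun/Thu  2165: Mon/Sat  2166: Tue/Sun  2167: Wed/Mon  2168: Fri/Tue ✓  2169: Sat/Thu  2170: Sun/Fri  2171: Mon/Sat  2172: Wed/Sun  2173: Thu/Tue  2174: Fri/Wed  2175: Sat/Thu
Both conditions hold in: 2112, 2140, 2168 — 3.

3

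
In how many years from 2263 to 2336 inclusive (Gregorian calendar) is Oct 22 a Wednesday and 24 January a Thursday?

2

Check each year's weekday for Oct 22 and 24 January:
  2263: Thu/Sat  2264: Sat/Sun  2265: Sun/Tue  2266: Mon/Wed  2267: Tue/Thu  2268: Thu/Fri  2269: Fri/Sun  2270: Sat/Mon  2271: Sun/Tue  2272: Tue/Wed  2273: Wed/Fri  2274: Thu/Sat  2275: Fri/Sun  2276: Sun/Mon  …(46 more)…  2323: Mon/Wed  2324: Wed/Thu ✓  2325: Thu/Sat  2326: Fri/Sun  2327: Sat/Mon  2328: Mon/Tue  2329: Tue/Thu  2330: Wed/Fri  2331: Thu/Sat  2332: Sat/Sun  2333: Sun/Tue  2334: Mon/Wed  2335: Tue/Thu  2336: Thu/Fri
Both conditions hold in: 2284, 2324 — 2.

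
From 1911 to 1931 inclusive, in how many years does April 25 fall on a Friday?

4

Track April 25's weekday year by year (advancing +1, or +2 across a Feb 29):
  1911: Tue  1912: Thu (+2)  1913: Fri (+1) ✓  1914: Sat (+1)  1915: Sun (+1)
  1916: Tue (+2)  1917: Wed (+1)  1918: Thu (+1)  1919: Fri (+1) ✓  1920: Sun (+2)
  1921: Mon (+1)  1922: Tue (+1)  1923: Wed (+1)  1924: Fri (+2) ✓  1925: Sat (+1)
  1926: Sun (+1)  1927: Mon (+1)  1928: Wed (+2)  1929: Thu (+1)  1930: Fri (+1) ✓
  1931: Sat (+1)
Friday years: 1913, 1919, 1924, 1930 — 4 in total.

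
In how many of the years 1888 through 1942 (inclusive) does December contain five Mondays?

December has 31 days; it has five Mondays when Monday falls among the first (month-length − 28) days — i.e. when December 1 is one of Monday/Sunday/Saturday.
December 1 by year: 1888:Sat✓ 1889:Sun✓ 1890:Mon✓ 1891:Tue 1892:Thu 1893:Fri 1894:Sat✓ 1895:Sun✓ 1896:Tue 1897:Wed 1898:Thu 1899:Fri 1900:Sat✓ 1901:Sun✓ 1902:Mon✓ …(25 more)… 1928:Sat✓ 1929:Sun✓ 1930:Mon✓ 1931:Tue 1932:Thu 1933:Fri 1934:Sat✓ 1935:Sun✓ 1936:Tue 1937:Wed 1938:Thu 1939:Fri 1940:Sun✓ 1941:Mon✓ 1942:Tue
Years with five Mondays: 1888, 1889, 1890, 1894, 1895, 1900, 1901, 1902, 1906, 1907, 1912, 1913, 1917, 1918, 1919, 1923, 1924, 1928, 1929, 1930, 1934, 1935, 1940, 1941 → 24.

24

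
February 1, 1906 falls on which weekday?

Thursday

January 1, 1906 is a Monday.
February 1 is day 32 of the year, i.e. 31 days after Jan 1.
31 mod 7 = 3, so advance 3 weekdays from Monday: Thursday.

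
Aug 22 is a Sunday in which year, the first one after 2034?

From one year to the next, a fixed date's weekday advances by 1, or by 2 when a Feb 29 lies between the two dates.
2034: August 22 is Tuesday.
2035: Wednesday (+1)
2036: Friday (+2)
2037: Saturday (+1)
2038: Sunday (+1)
Aug 22 falls on a Sunday in 2038.

2038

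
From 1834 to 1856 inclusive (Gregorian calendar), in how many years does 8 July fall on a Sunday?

Track 8 July's weekday year by year (advancing +1, or +2 across a Feb 29):
  1834: Tue  1835: Wed (+1)  1836: Fri (+2)  1837: Sat (+1)  1838: Sun (+1) ✓
  1839: Mon (+1)  1840: Wed (+2)  1841: Thu (+1)  1842: Fri (+1)  1843: Sat (+1)
  1844: Mon (+2)  1845: Tue (+1)  1846: Wed (+1)  1847: Thu (+1)  1848: Sat (+2)
  1849: Sun (+1) ✓  1850: Mon (+1)  1851: Tue (+1)  1852: Thu (+2)  1853: Fri (+1)
  1854: Sat (+1)  1855: Sun (+1) ✓  1856: Tue (+2)
Sunday years: 1838, 1849, 1855 — 3 in total.

3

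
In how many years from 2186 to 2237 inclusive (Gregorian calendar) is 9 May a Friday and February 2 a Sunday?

6

Check each year's weekday for 9 May and February 2:
  2186: Tue/Thu  2187: Wed/Fri  2188: Fri/Sat  2189: Sat/Mon  2190: Sun/Tue  2191: Mon/Wed  2192: Wed/Thu  2193: Thu/Sat  2194: Fri/Sun ✓  2195: Sat/Mon  2196: Mon/Tue  2197: Tue/Thu  2198: Wed/Fri  2199: Thu/Sat  …(24 more)…  2224: Sun/Mon  2225: Mon/Wed  2226: Tue/Thu  2227: Wed/Fri  2228: Fri/Sat  2229: Sat/Mon  2230: Sun/Tue  2231: Mon/Wed  2232: Wed/Thu  2233: Thu/Sat  2234: Fri/Sun ✓  2235: Sat/Mon  2236: Mon/Tue  2237: Tue/Thu
Both conditions hold in: 2194, 2200, 2206, 2217, 2223, 2234 — 6.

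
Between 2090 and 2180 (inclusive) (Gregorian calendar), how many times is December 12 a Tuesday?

13

Track December 12's weekday year by year (advancing +1, or +2 across a Feb 29):
  2090: Tue ✓  2091: Wed (+1)  2092: Fri (+2)  2093: Sat (+1)  2094: Sun (+1)
  2095: Mon (+1)  2096: Wed (+2)  2097: Thu (+1)  2098: Fri (+1)  2099: Sat (+1)
  2100: Sun (+1)  2101: Mon (+1)  2102: Tue (+1) ✓  2103: Wed (+1)  … (63 more years) …
  2167: Sat (+1)  2168: Mon (+2)  2169: Tue (+1) ✓  2170: Wed (+1)  2171: Thu (+1)
  2172: Sat (+2)  2173: Sun (+1)  2174: Mon (+1)  2175: Tue (+1) ✓  2176: Thu (+2)
  2177: Fri (+1)  2178: Sat (+1)  2179: Sun (+1)  2180: Tue (+2) ✓
Tuesday years: 2090, 2102, 2113, 2119, 2124, 2130, 2141, 2147, 2152, 2158, 2169, 2175, 2180 — 13 in total.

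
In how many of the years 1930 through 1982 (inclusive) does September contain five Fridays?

15

September has 30 days; it has five Fridays when Friday falls among the first (month-length − 28) days — i.e. when September 1 is one of Friday/Thursday.
September 1 by year: 1930:Mon 1931:Tue 1932:Thu✓ 1933:Fri✓ 1934:Sat 1935:Sun 1936:Tue 1937:Wed 1938:Thu✓ 1939:Fri✓ 1940:Sun 1941:Mon 1942:Tue 1943:Wed 1944:Fri✓ …(23 more)… 1968:Sun 1969:Mon 1970:Tue 1971:Wed 1972:Fri✓ 1973:Sat 1974:Sun 1975:Mon 1976:Wed 1977:Thu✓ 1978:Fri✓ 1979:Sat 1980:Mon 1981:Tue 1982:Wed
Years with five Fridays: 1932, 1933, 1938, 1939, 1944, 1949, 1950, 1955, 1960, 1961, 1966, 1967, 1972, 1977, 1978 → 15.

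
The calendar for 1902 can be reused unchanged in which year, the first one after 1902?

1913

Two years share a calendar iff Jan 1 falls on the same weekday and both are leap or both are common. 1902: Jan 1 is Wednesday, common year.
1903: Jan 1 Thursday, common
1904: Jan 1 Friday, leap
1905: Jan 1 Sunday, common
1906: Jan 1 Monday, common
1907: Jan 1 Tuesday, common
1908: Jan 1 Wednesday, leap
1909: Jan 1 Friday, common
1910: Jan 1 Saturday, common
1911: Jan 1 Sunday, common
1912: Jan 1 Monday, leap
1913: Jan 1 Wednesday, common
1913 matches on both conditions.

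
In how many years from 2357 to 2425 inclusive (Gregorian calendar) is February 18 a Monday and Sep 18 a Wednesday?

Check each year's weekday for February 18 and Sep 18:
  2357: Mon/Wed ✓  2358: Tue/Thu  2359: Wed/Fri  2360: Thu/Sun  2361: Sat/Mon  2362: Sun/Tue  2363: Mon/Wed ✓  2364: Tue/Fri  2365: Thu/Sat  2366: Fri/Sun  2367: Sat/Mon  2368: Sun/Wed  2369: Tue/Thu  2370: Wed/Fri  …(41 more)…  2412: Sat/Tue  2413: Mon/Wed ✓  2414: Tue/Thu  2415: Wed/Fri  2416: Thu/Sun  2417: Sat/Mon  2418: Sun/Tue  2419: Mon/Wed ✓  2420: Tue/Fri  2421: Thu/Sat  2422: Fri/Sun  2423: Sat/Mon  2424: Sun/Wed  2425: Tue/Thu
Both conditions hold in: 2357, 2363, 2374, 2385, 2391, 2402, 2413, 2419 — 8.

8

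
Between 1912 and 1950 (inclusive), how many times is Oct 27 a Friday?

Track Oct 27's weekday year by year (advancing +1, or +2 across a Feb 29):
  1912: Sun  1913: Mon (+1)  1914: Tue (+1)  1915: Wed (+1)  1916: Fri (+2) ✓
  1917: Sat (+1)  1918: Sun (+1)  1919: Mon (+1)  1920: Wed (+2)  1921: Thu (+1)
  1922: Fri (+1) ✓  1923: Sat (+1)  1924: Mon (+2)  1925: Tue (+1)  … (11 more years) …
  1937: Wed (+1)  1938: Thu (+1)  1939: Fri (+1) ✓  1940: Sun (+2)  1941: Mon (+1)
  1942: Tue (+1)  1943: Wed (+1)  1944: Fri (+2) ✓  1945: Sat (+1)  1946: Sun (+1)
  1947: Mon (+1)  1948: Wed (+2)  1949: Thu (+1)  1950: Fri (+1) ✓
Friday years: 1916, 1922, 1933, 1939, 1944, 1950 — 6 in total.

6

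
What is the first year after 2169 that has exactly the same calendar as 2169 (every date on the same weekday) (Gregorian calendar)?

2175

Two years share a calendar iff Jan 1 falls on the same weekday and both are leap or both are common. 2169: Jan 1 is Sunday, common year.
2170: Jan 1 Monday, common
2171: Jan 1 Tuesday, common
2172: Jan 1 Wednesday, leap
2173: Jan 1 Friday, common
2174: Jan 1 Saturday, common
2175: Jan 1 Sunday, common
2175 matches on both conditions.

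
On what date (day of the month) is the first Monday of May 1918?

May 1, 1918 is a Wednesday, so the first Monday is the 6th.
The first Monday is 6 + 0 = 6.

6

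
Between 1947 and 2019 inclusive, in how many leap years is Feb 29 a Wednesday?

3

Leap years in 1947–2019: 18 of them.
Feb 29 weekday advances by 5 (mod 7) from one leap year to the next four years later (or differs when a century non-leap intervenes).
Leap-day weekdays: 1948:Sun 1952:Fri 1956:Wed✓ 1960:Mon 1964:Sat 1968:Thu 1972:Tue 1976:Sun 1980:Fri 1984:Wed✓ 1988:Mon 1992:Sat 1996:Thu 2000:Tue 2004:Sun 2008:Fri 2012:Wed✓ 2016:Mon
Wednesday: 1956, 1984, 2012 → 3.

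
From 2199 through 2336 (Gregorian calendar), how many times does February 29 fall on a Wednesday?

Leap years in 2199–2336: 33 of them.
Feb 29 weekday advances by 5 (mod 7) from one leap year to the next four years later (or differs when a century non-leap intervenes).
Leap-day weekdays: 2204:Wed✓ 2208:Mon 2212:Sat 2216:Thu 2220:Tue 2224:Sun 2228:Fri 2232:Wed✓ 2236:Mon 2240:Sat 2244:Thu 2248:Tue 2252:Sun …(7 more)… 2284:Fri 2288:Wed✓ 2292:Mon 2296:Sat 2304:Mon 2308:Sat 2312:Thu 2316:Tue 2320:Sun 2324:Fri 2328:Wed✓ 2332:Mon 2336:Sat
Wednesday: 2204, 2232, 2260, 2288, 2328 → 5.

5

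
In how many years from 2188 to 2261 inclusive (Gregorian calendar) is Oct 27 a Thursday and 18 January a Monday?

3

Check each year's weekday for Oct 27 and 18 January:
  2188: Mon/Fri  2189: Tue/Sun  2190: Wed/Mon  2191: Thu/Tue  2192: Sat/Wed  2193: Sun/Fri  2194: Mon/Sat  2195: Tue/Sun  2196: Thu/Mon ✓  2197: Fri/Wed  2198: Sat/Thu  2199: Sun/Fri  2200: Mon/Sat  2201: Tue/Sun  …(46 more)…  2248: Fri/Tue  2249: Sat/Thu  2250: Sun/Fri  2251: Mon/Sat  2252: Wed/Sun  2253: Thu/Tue  2254: Fri/Wed  2255: Sat/Thu  2256: Mon/Fri  2257: Tue/Sun  2258: Wed/Mon  2259: Thu/Tue  2260: Sat/Wed  2261: Sun/Fri
Both conditions hold in: 2196, 2208, 2236 — 3.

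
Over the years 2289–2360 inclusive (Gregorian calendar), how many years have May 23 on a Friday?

10

Track May 23's weekday year by year (advancing +1, or +2 across a Feb 29):
  2289: Thu  2290: Fri (+1) ✓  2291: Sat (+1)  2292: Mon (+2)  2293: Tue (+1)
  2294: Wed (+1)  2295: Thu (+1)  2296: Sat (+2)  2297: Sun (+1)  2298: Mon (+1)
  2299: Tue (+1)  2300: Wed (+1)  2301: Thu (+1)  2302: Fri (+1) ✓  … (44 more years) …
  2347: Fri (+1) ✓  2348: Sun (+2)  2349: Mon (+1)  2350: Tue (+1)  2351: Wed (+1)
  2352: Fri (+2) ✓  2353: Sat (+1)  2354: Sun (+1)  2355: Mon (+1)  2356: Wed (+2)
  2357: Thu (+1)  2358: Fri (+1) ✓  2359: Sat (+1)  2360: Mon (+2)
Friday years: 2290, 2302, 2313, 2319, 2324, 2330, 2341, 2347, 2352, 2358 — 10 in total.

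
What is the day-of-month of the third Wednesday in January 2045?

January 1, 2045 is a Sunday, so the first Wednesday is the 4th.
The third Wednesday is 4 + 14 = 18.

18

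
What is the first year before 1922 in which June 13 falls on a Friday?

From one year to the next, a fixed date's weekday advances by 1, or by 2 when a Feb 29 lies between the two dates.
1922: June 13 is Tuesday.
1921: Monday (−1)
1920: Sunday (−1)
1919: Friday (−2)
June 13 falls on a Friday in 1919.

1919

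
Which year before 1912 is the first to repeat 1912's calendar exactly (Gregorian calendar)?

Two years share a calendar iff Jan 1 falls on the same weekday and both are leap or both are common. 1912: Jan 1 is Monday, leap year.
1911: Jan 1 Sunday, common
1910: Jan 1 Saturday, common
1909: Jan 1 Friday, common
1908: Jan 1 Wednesday, leap
1907: Jan 1 Tuesday, common
1906: Jan 1 Monday, common
1905: Jan 1 Sunday, common
1904: Jan 1 Friday, leap
1903: Jan 1 Thursday, common
1902: Jan 1 Wednesday, common
1901: Jan 1 Tuesday, common
1900: Jan 1 Monday, common
1899: Jan 1 Sunday, common
1898: Jan 1 Saturday, common
1897: Jan 1 Friday, common
1896: Jan 1 Wednesday, leap
1895: Jan 1 Tuesday, common
1894: Jan 1 Monday, common
1893: Jan 1 Sunday, common
1892: Jan 1 Friday, leap
1891: Jan 1 Thursday, common
1890: Jan 1 Wednesday, common
1889: Jan 1 Tuesday, common
1888: Jan 1 Sunday, leap
1887: Jan 1 Saturday, common
1886: Jan 1 Friday, common
1885: Jan 1 Thursday, common
1884: Jan 1 Tuesday, leap
1883: Jan 1 Monday, common
1882: Jan 1 Sunday, common
1881: Jan 1 Saturday, common
1880: Jan 1 Thursday, leap
1879: Jan 1 Wednesday, common
1878: Jan 1 Tuesday, common
1877: Jan 1 Monday, common
1876: Jan 1 Saturday, leap
1875: Jan 1 Friday, common
1874: Jan 1 Thursday, common
1873: Jan 1 Wednesday, common
1872: Jan 1 Monday, leap
1872 matches on both conditions.

1872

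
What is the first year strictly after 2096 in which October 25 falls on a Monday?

2100

From one year to the next, a fixed date's weekday advances by 1, or by 2 when a Feb 29 lies between the two dates.
2096: October 25 is Thursday.
2097: Friday (+1)
2098: Saturday (+1)
2099: Sunday (+1)
2100: Monday (+1)
October 25 falls on a Monday in 2100.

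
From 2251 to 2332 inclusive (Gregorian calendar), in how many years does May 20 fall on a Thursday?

11

Track May 20's weekday year by year (advancing +1, or +2 across a Feb 29):
  2251: Tue  2252: Thu (+2) ✓  2253: Fri (+1)  2254: Sat (+1)  2255: Sun (+1)
  2256: Tue (+2)  2257: Wed (+1)  2258: Thu (+1) ✓  2259: Fri (+1)  2260: Sun (+2)
  2261: Mon (+1)  2262: Tue (+1)  2263: Wed (+1)  2264: Fri (+2)  … (54 more years) …
  2319: Tue (+1)  2320: Thu (+2) ✓  2321: Fri (+1)  2322: Sat (+1)  2323: Sun (+1)
  2324: Tue (+2)  2325: Wed (+1)  2326: Thu (+1) ✓  2327: Fri (+1)  2328: Sun (+2)
  2329: Mon (+1)  2330: Tue (+1)  2331: Wed (+1)  2332: Fri (+2)
Thursday years: 2252, 2258, 2269, 2275, 2280, 2286, 2297, 2309, 2315, 2320, 2326 — 11 in total.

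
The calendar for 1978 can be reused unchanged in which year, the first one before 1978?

1967

Two years share a calendar iff Jan 1 falls on the same weekday and both are leap or both are common. 1978: Jan 1 is Sunday, common year.
1977: Jan 1 Saturday, common
1976: Jan 1 Thursday, leap
1975: Jan 1 Wednesday, common
1974: Jan 1 Tuesday, common
1973: Jan 1 Monday, common
1972: Jan 1 Saturday, leap
1971: Jan 1 Friday, common
1970: Jan 1 Thursday, common
1969: Jan 1 Wednesday, common
1968: Jan 1 Monday, leap
1967: Jan 1 Sunday, common
1967 matches on both conditions.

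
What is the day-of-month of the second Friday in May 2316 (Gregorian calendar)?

May 1, 2316 is a Monday, so the first Friday is the 5th.
The second Friday is 5 + 7 = 12.

12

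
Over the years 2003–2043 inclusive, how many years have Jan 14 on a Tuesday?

6

Track Jan 14's weekday year by year (advancing +1, or +2 across a Feb 29):
  2003: Tue ✓  2004: Wed (+1)  2005: Fri (+2)  2006: Sat (+1)  2007: Sun (+1)
  2008: Mon (+1)  2009: Wed (+2)  2010: Thu (+1)  2011: Fri (+1)  2012: Sat (+1)
  2013: Mon (+2)  2014: Tue (+1) ✓  2015: Wed (+1)  2016: Thu (+1)  … (13 more years) …
  2030: Mon (+1)  2031: Tue (+1) ✓  2032: Wed (+1)  2033: Fri (+2)  2034: Sat (+1)
  2035: Sun (+1)  2036: Mon (+1)  2037: Wed (+2)  2038: Thu (+1)  2039: Fri (+1)
  2040: Sat (+1)  2041: Mon (+2)  2042: Tue (+1) ✓  2043: Wed (+1)
Tuesday years: 2003, 2014, 2020, 2025, 2031, 2042 — 6 in total.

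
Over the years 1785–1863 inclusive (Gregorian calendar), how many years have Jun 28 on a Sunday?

12

Track Jun 28's weekday year by year (advancing +1, or +2 across a Feb 29):
  1785: Tue  1786: Wed (+1)  1787: Thu (+1)  1788: Sat (+2)  1789: Sun (+1) ✓
  1790: Mon (+1)  1791: Tue (+1)  1792: Thu (+2)  1793: Fri (+1)  1794: Sat (+1)
  1795: Sun (+1) ✓  1796: Tue (+2)  1797: Wed (+1)  1798: Thu (+1)  … (51 more years) …
  1850: Fri (+1)  1851: Sat (+1)  1852: Mon (+2)  1853: Tue (+1)  1854: Wed (+1)
  1855: Thu (+1)  1856: Sat (+2)  1857: Sun (+1) ✓  1858: Mon (+1)  1859: Tue (+1)
  1860: Thu (+2)  1861: Fri (+1)  1862: Sat (+1)  1863: Sun (+1) ✓
Sunday years: 1789, 1795, 1801, 1807, 1812, 1818, 1829, 1835, 1840, 1846, 1857, 1863 — 12 in total.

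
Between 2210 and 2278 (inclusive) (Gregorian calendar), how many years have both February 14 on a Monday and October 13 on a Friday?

Check each year's weekday for February 14 and October 13:
  2210: Wed/Sat  2211: Thu/Sun  2212: Fri/Tue  2213: Sun/Wed  2214: Mon/Thu  2215: Tue/Fri  2216: Wed/Sun  2217: Fri/Mon  2218: Sat/Tue  2219: Sun/Wed  2220: Mon/Fri ✓  2221: Wed/Sat  2222: Thu/Sun  2223: Fri/Mon  …(41 more)…  2265: Tue/Fri  2266: Wed/Sat  2267: Thu/Sun  2268: Fri/Tue  2269: Sun/Wed  2270: Mon/Thu  2271: Tue/Fri  2272: Wed/Sun  2273: Fri/Mon  2274: Sat/Tue  2275: Sun/Wed  2276: Mon/Fri ✓  2277: Wed/Sat  2278: Thu/Sun
Both conditions hold in: 2220, 2248, 2276 — 3.

3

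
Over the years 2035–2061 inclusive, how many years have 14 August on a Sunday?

Track 14 August's weekday year by year (advancing +1, or +2 across a Feb 29):
  2035: Tue  2036: Thu (+2)  2037: Fri (+1)  2038: Sat (+1)  2039: Sun (+1) ✓
  2040: Tue (+2)  2041: Wed (+1)  2042: Thu (+1)  2043: Fri (+1)  2044: Sun (+2) ✓
  2045: Mon (+1)  2046: Tue (+1)  2047: Wed (+1)  2048: Fri (+2)  2049: Sat (+1)
  2050: Sun (+1) ✓  2051: Mon (+1)  2052: Wed (+2)  2053: Thu (+1)  2054: Fri (+1)
  2055: Sat (+1)  2056: Mon (+2)  2057: Tue (+1)  2058: Wed (+1)  2059: Thu (+1)
  2060: Sat (+2)  2061: Sun (+1) ✓
Sunday years: 2039, 2044, 2050, 2061 — 4 in total.

4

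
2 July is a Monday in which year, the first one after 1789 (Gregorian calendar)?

From one year to the next, a fixed date's weekday advances by 1, or by 2 when a Feb 29 lies between the two dates.
1789: July 2 is Thursday.
1790: Friday (+1)
1791: Saturday (+1)
1792: Monday (+2)
2 July falls on a Monday in 1792.

1792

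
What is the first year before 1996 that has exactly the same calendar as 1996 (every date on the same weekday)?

1968

Two years share a calendar iff Jan 1 falls on the same weekday and both are leap or both are common. 1996: Jan 1 is Monday, leap year.
1995: Jan 1 Sunday, common
1994: Jan 1 Saturday, common
1993: Jan 1 Friday, common
1992: Jan 1 Wednesday, leap
1991: Jan 1 Tuesday, common
1990: Jan 1 Monday, common
1989: Jan 1 Sunday, common
1988: Jan 1 Friday, leap
1987: Jan 1 Thursday, common
1986: Jan 1 Wednesday, common
1985: Jan 1 Tuesday, common
1984: Jan 1 Sunday, leap
1983: Jan 1 Saturday, common
1982: Jan 1 Friday, common
1981: Jan 1 Thursday, common
1980: Jan 1 Tuesday, leap
1979: Jan 1 Monday, common
1978: Jan 1 Sunday, common
1977: Jan 1 Saturday, common
1976: Jan 1 Thursday, leap
1975: Jan 1 Wednesday, common
1974: Jan 1 Tuesday, common
1973: Jan 1 Monday, common
1972: Jan 1 Saturday, leap
1971: Jan 1 Friday, common
1970: Jan 1 Thursday, common
1969: Jan 1 Wednesday, common
1968: Jan 1 Monday, leap
1968 matches on both conditions.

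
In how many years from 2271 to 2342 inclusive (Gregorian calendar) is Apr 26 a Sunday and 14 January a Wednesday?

8

Check each year's weekday for Apr 26 and 14 January:
  2271: Wed/Sat  2272: Fri/Sun  2273: Sat/Tue  2274: Sun/Wed ✓  2275: Mon/Thu  2276: Wed/Fri  2277: Thu/Sun  2278: Fri/Mon  2279: Sat/Tue  2280: Mon/Wed  2281: Tue/Fri  2282: Wed/Sat  2283: Thu/Sun  2284: Sat/Mon  …(44 more)…  2329: Fri/Mon  2330: Sat/Tue  2331: Sun/Wed ✓  2332: Tue/Thu  2333: Wed/Sat  2334: Thu/Sun  2335: Fri/Mon  2336: Sun/Tue  2337: Mon/Thu  2338: Tue/Fri  2339: Wed/Sat  2340: Fri/Sun  2341: Sat/Tue  2342: Sun/Wed ✓
Both conditions hold in: 2274, 2285, 2291, 2303, 2314, 2325, 2331, 2342 — 8.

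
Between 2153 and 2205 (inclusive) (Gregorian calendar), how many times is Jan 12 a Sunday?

7

Track Jan 12's weekday year by year (advancing +1, or +2 across a Feb 29):
  2153: Fri  2154: Sat (+1)  2155: Sun (+1) ✓  2156: Mon (+1)  2157: Wed (+2)
  2158: Thu (+1)  2159: Fri (+1)  2160: Sat (+1)  2161: Mon (+2)  2162: Tue (+1)
  2163: Wed (+1)  2164: Thu (+1)  2165: Sat (+2)  2166: Sun (+1) ✓  … (25 more years) …
  2192: Thu (+1)  2193: Sat (+2)  2194: Sun (+1) ✓  2195: Mon (+1)  2196: Tue (+1)
  2197: Thu (+2)  2198: Fri (+1)  2199: Sat (+1)  2200: Sun (+1) ✓  2201: Mon (+1)
  2202: Tue (+1)  2203: Wed (+1)  2204: Thu (+1)  2205: Sat (+2)
Sunday years: 2155, 2166, 2172, 2177, 2183, 2194, 2200 — 7 in total.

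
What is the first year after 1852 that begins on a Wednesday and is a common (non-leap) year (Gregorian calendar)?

1862

Jan 1 advances by 2 weekdays after a leap year and by 1 after a common year.
1852: Jan 1 is Thursday (leap).
1853: Saturday
1854: Sunday
1855: Monday
1856: Tuesday (leap)
1857: Thursday
1858: Friday
1859: Saturday
1860: Sunday (leap)
1861: Tuesday
1862: Wednesday
1862 begins on a Wednesday and is a common year.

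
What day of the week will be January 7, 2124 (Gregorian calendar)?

January 1, 2124 is a Saturday.
January 7 is day 7 of the year, i.e. 6 days after Jan 1.
6 mod 7 = 6, so advance 6 weekdays from Saturday: Friday.

Friday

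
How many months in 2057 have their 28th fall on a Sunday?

2

Check the 28th of each month of 2057: Jan 28: Sun, Feb 28: Wed, Mar 28: Wed, Apr 28: Sat, May 28: Mon, Jun 28: Thu, Jul 28: Sat, Aug 28: Tue, Sep 28: Fri, Oct 28: Sun, Nov 28: Wed, Dec 28: Fri.
Sunday occurs in January, October — 2 months.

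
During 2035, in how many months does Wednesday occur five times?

A month of length L has five Wednesdays iff its first Wednesday is on day ≤ L−28 (so day 1–3 in a 31-day month, 1–2 in a 30-day month, day 1 in a leap February).
Checking each month of 2035: Jan starts Mon (31d) ✓; Feb starts Thu (28d); Mar starts Thu (31d); Apr starts Sun (30d); May starts Tue (31d) ✓; Jun starts Fri (30d); Jul starts Sun (31d); Aug starts Wed (31d) ✓; Sep starts Sat (30d); Oct starts Mon (31d) ✓; Nov starts Thu (30d); Dec starts Sat (31d).
Five-Wednesday months: January, May, August, October → 4.

4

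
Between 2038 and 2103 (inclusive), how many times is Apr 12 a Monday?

10

Track Apr 12's weekday year by year (advancing +1, or +2 across a Feb 29):
  2038: Mon ✓  2039: Tue (+1)  2040: Thu (+2)  2041: Fri (+1)  2042: Sat (+1)
  2043: Sun (+1)  2044: Tue (+2)  2045: Wed (+1)  2046: Thu (+1)  2047: Fri (+1)
  2048: Sun (+2)  2049: Mon (+1) ✓  2050: Tue (+1)  2051: Wed (+1)  … (38 more years) …
  2090: Wed (+1)  2091: Thu (+1)  2092: Sat (+2)  2093: Sun (+1)  2094: Mon (+1) ✓
  2095: Tue (+1)  2096: Thu (+2)  2097: Fri (+1)  2098: Sat (+1)  2099: Sun (+1)
  2100: Mon (+1) ✓  2101: Tue (+1)  2102: Wed (+1)  2103: Thu (+1)
Monday years: 2038, 2049, 2055, 2060, 2066, 2077, 2083, 2088, 2094, 2100 — 10 in total.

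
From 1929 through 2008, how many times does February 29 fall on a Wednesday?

2

Leap years in 1929–2008: 20 of them.
Feb 29 weekday advances by 5 (mod 7) from one leap year to the next four years later (or differs when a century non-leap intervenes).
Leap-day weekdays: 1932:Mon 1936:Sat 1940:Thu 1944:Tue 1948:Sun 1952:Fri 1956:Wed✓ 1960:Mon 1964:Sat 1968:Thu 1972:Tue 1976:Sun 1980:Fri 1984:Wed✓ 1988:Mon 1992:Sat 1996:Thu 2000:Tue 2004:Sun 2008:Fri
Wednesday: 1956, 1984 → 2.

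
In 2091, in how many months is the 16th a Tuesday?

Check the 16th of each month of 2091: Jan 16: Tue, Feb 16: Fri, Mar 16: Fri, Apr 16: Mon, May 16: Wed, Jun 16: Sat, Jul 16: Mon, Aug 16: Thu, Sep 16: Sun, Oct 16: Tue, Nov 16: Fri, Dec 16: Sun.
Tuesday occurs in January, October — 2 months.

2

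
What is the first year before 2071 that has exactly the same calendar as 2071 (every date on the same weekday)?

2065

Two years share a calendar iff Jan 1 falls on the same weekday and both are leap or both are common. 2071: Jan 1 is Thursday, common year.
2070: Jan 1 Wednesday, common
2069: Jan 1 Tuesday, common
2068: Jan 1 Sunday, leap
2067: Jan 1 Saturday, common
2066: Jan 1 Friday, common
2065: Jan 1 Thursday, common
2065 matches on both conditions.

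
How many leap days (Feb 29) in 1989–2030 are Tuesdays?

2

Leap years in 1989–2030: 10 of them.
Feb 29 weekday advances by 5 (mod 7) from one leap year to the next four years later (or differs when a century non-leap intervenes).
Leap-day weekdays: 1992:Sat 1996:Thu 2000:Tue✓ 2004:Sun 2008:Fri 2012:Wed 2016:Mon 2020:Sat 2024:Thu 2028:Tue✓
Tuesday: 2000, 2028 → 2.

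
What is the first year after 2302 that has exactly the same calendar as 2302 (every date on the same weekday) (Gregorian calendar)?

2313

Two years share a calendar iff Jan 1 falls on the same weekday and both are leap or both are common. 2302: Jan 1 is Wednesday, common year.
2303: Jan 1 Thursday, common
2304: Jan 1 Friday, leap
2305: Jan 1 Sunday, common
2306: Jan 1 Monday, common
2307: Jan 1 Tuesday, common
2308: Jan 1 Wednesday, leap
2309: Jan 1 Friday, common
2310: Jan 1 Saturday, common
2311: Jan 1 Sunday, common
2312: Jan 1 Monday, leap
2313: Jan 1 Wednesday, common
2313 matches on both conditions.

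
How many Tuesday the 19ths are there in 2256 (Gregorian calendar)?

Check the 19th of each month of 2256: Jan 19: Sat, Feb 19: Tue, Mar 19: Wed, Apr 19: Sat, May 19: Mon, Jun 19: Thu, Jul 19: Sat, Aug 19: Tue, Sep 19: Fri, Oct 19: Sun, Nov 19: Wed, Dec 19: Fri.
Tuesday occurs in February, August — 2 months.

2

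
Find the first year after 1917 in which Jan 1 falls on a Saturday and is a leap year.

Jan 1 advances by 2 weekdays after a leap year and by 1 after a common year.
1917: Jan 1 is Monday.
1918: Tuesday
1919: Wednesday
1920: Thursday (leap)
1921: Saturday
1922: Sunday
1923: Monday
1924: Tuesday (leap)
1925: Thursday
1926: Friday
1927: Saturday
1928: Sunday (leap)
1929: Tuesday
1930: Wednesday
1931: Thursday
1932: Friday (leap)
1933: Sunday
1934: Monday
1935: Tuesday
1936: Wednesday (leap)
1937: Friday
1938: Saturday
1939: Sunday
1940: Monday (leap)
1941: Wednesday
1942: Thursday
1943: Friday
1944: Saturday (leap)
1944 begins on a Saturday and is a leap year.

1944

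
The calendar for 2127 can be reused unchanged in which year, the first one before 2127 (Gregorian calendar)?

Two years share a calendar iff Jan 1 falls on the same weekday and both are leap or both are common. 2127: Jan 1 is Wednesday, common year.
2126: Jan 1 Tuesday, common
2125: Jan 1 Monday, common
2124: Jan 1 Saturday, leap
2123: Jan 1 Friday, common
2122: Jan 1 Thursday, common
2121: Jan 1 Wednesday, common
2121 matches on both conditions.

2121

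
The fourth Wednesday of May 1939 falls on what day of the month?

May 1, 1939 is a Monday, so the first Wednesday is the 3rd.
The fourth Wednesday is 3 + 21 = 24.

24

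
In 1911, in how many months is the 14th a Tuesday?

3

Check the 14th of each month of 1911: Jan 14: Sat, Feb 14: Tue, Mar 14: Tue, Apr 14: Fri, May 14: Sun, Jun 14: Wed, Jul 14: Fri, Aug 14: Mon, Sep 14: Thu, Oct 14: Sat, Nov 14: Tue, Dec 14: Thu.
Tuesday occurs in February, March, November — 3 months.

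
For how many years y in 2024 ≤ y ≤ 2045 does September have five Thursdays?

6

September has 30 days; it has five Thursdays when Thursday falls among the first (month-length − 28) days — i.e. when September 1 is one of Thursday/Wednesday.
September 1 by year: 2024:Sun 2025:Mon 2026:Tue 2027:Wed✓ 2028:Fri 2029:Sat 2030:Sun 2031:Mon 2032:Wed✓ 2033:Thu✓ 2034:Fri 2035:Sat 2036:Mon 2037:Tue 2038:Wed✓ 2039:Thu✓ 2040:Sat 2041:Sun 2042:Mon 2043:Tue 2044:Thu✓ 2045:Fri
Years with five Thursdays: 2027, 2032, 2033, 2038, 2039, 2044 → 6.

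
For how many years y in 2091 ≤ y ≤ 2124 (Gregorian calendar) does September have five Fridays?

9

September has 30 days; it has five Fridays when Friday falls among the first (month-length − 28) days — i.e. when September 1 is one of Friday/Thursday.
September 1 by year: 2091:Sat 2092:Mon 2093:Tue 2094:Wed 2095:Thu✓ 2096:Sat 2097:Sun 2098:Mon 2099:Tue 2100:Wed 2101:Thu✓ 2102:Fri✓ 2103:Sat 2104:Mon 2105:Tue …(4 more)… 2110:Mon 2111:Tue 2112:Thu✓ 2113:Fri✓ 2114:Sat 2115:Sun 2116:Tue 2117:Wed 2118:Thu✓ 2119:Fri✓ 2120:Sun 2121:Mon 2122:Tue 2123:Wed 2124:Fri✓
Years with five Fridays: 2095, 2101, 2102, 2107, 2112, 2113, 2118, 2119, 2124 → 9.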